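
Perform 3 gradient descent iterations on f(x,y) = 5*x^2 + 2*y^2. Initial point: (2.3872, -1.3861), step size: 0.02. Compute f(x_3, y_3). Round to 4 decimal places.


Gradient descent on f(x,y) = 5*x^2 + 2*y^2.
Starting point: (2.3872, -1.3861), alpha = 0.02
Step 1: grad_x = 2*5*2.3872 = 23.872, grad_y = 2*2*-1.3861 = -5.5444
  x_1 = 2.3872 - 0.02*23.872 = 1.9098
  y_1 = -1.3861 - 0.02*-5.5444 = -1.2752
Step 2: grad_x = 2*5*1.9098 = 19.0976, grad_y = 2*2*-1.2752 = -5.1008
  x_2 = 1.9098 - 0.02*19.0976 = 1.5278
  y_2 = -1.2752 - 0.02*-5.1008 = -1.1732
Step 3: grad_x = 2*5*1.5278 = 15.2781, grad_y = 2*2*-1.1732 = -4.6928
  x_3 = 1.5278 - 0.02*15.2781 = 1.2222
  y_3 = -1.1732 - 0.02*-4.6928 = -1.0793
f(1.2222, -1.0793) = 5*1.2222^2 + 2*(-1.0793)^2 = 9.7994


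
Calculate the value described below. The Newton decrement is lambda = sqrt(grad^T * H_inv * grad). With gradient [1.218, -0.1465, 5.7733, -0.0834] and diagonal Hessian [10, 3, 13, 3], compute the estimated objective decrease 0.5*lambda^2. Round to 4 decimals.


Step 1: H is diagonal, so H^(-1) * g = [0.1218, -0.0488, 0.4441, -0.0278].
Step 2: g^T H^(-1) g = sum_i g_i^2 / H_ii
  = (1.218)^2/10 + (-0.1465)^2/3 + (5.7733)^2/13 + (-0.0834)^2/3
  = 0.1484 + 0.0072 + 2.5639 + 0.0023 = 2.7217
Step 3: Objective decrease = 0.5 * g^T H^(-1) g = 1.3609


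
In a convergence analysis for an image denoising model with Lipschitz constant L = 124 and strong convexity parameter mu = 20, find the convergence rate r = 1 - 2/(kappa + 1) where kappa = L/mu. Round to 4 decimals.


Step 1: Compute the condition number.
kappa = L/mu = 124/20 = 6.2
Step 2: Compute the convergence rate.
r = 1 - 2/(kappa + 1) = 1 - 2*mu/(L + mu) = (L - mu)/(L + mu) = 104/144 = 0.7222


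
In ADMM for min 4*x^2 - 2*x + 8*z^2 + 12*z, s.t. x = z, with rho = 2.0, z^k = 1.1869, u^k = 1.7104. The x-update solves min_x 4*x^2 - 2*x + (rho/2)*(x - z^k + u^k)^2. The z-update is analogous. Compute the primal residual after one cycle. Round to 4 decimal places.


ADMM iteration with rho = 2.0, z^k = 1.1869, u^k = 1.7104
Step 1: x-update.
Minimize 4*x^2 - 2*x + (2.0/2)*(x - 1.1869 + 1.7104)^2
FOC: (2*4 + 2.0)*x = 2 + 2.0*(1.1869 - 1.7104)
x^{k+1} = 0.0953
Step 2: z-update.
Minimize 8*z^2 + 12*z + (2.0/2)*(0.0953 - z + 1.7104)^2
FOC: (2*8 + 2.0)*z = -12 + 2.0*(0.0953 + 1.7104)
z^{k+1} = -0.466
Step 3: u-update.
u^{k+1} = 1.7104 + 0.0953 + 0.466 = 2.2717
Step 4: Primal residual = |0.0953 + 0.466| = 0.5613


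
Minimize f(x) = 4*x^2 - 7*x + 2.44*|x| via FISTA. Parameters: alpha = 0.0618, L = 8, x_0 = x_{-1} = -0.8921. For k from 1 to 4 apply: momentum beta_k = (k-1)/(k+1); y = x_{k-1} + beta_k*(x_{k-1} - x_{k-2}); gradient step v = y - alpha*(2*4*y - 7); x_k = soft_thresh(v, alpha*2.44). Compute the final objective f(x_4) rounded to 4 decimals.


FISTA on f(x) = 4*x^2 - 7*x + 2.44*|x|
L = 8, alpha = 0.0618
Iteration 1: beta = 0.0, y = -0.8921 + 0.0*(-0.8921 + 0.8921) = -0.8921
  grad(y) = -14.1368, v = y - alpha*grad = -0.0184
  prox(v) = soft_thresh(-0.0184, 0.1508) = 0.0
Iteration 2: beta = 0.3333, y = 0.0 + 0.3333*(0.0 + 0.8921) = 0.2974
  grad(y) = -4.6211, v = y - alpha*grad = 0.5829
  prox(v) = soft_thresh(0.5829, 0.1508) = 0.4322
Iteration 3: beta = 0.5, y = 0.4322 + 0.5*(0.4322 - 0.0) = 0.6482
  grad(y) = -1.8141, v = y - alpha*grad = 0.7603
  prox(v) = soft_thresh(0.7603, 0.1508) = 0.6096
Iteration 4: beta = 0.6, y = 0.6096 + 0.6*(0.6096 - 0.4322) = 0.716
  grad(y) = -1.272, v = y - alpha*grad = 0.7946
  prox(v) = soft_thresh(0.7946, 0.1508) = 0.6438
f(x_4) = 4*0.6438^2 - 7*0.6438 + 2.44*|0.6438| = -1.2778


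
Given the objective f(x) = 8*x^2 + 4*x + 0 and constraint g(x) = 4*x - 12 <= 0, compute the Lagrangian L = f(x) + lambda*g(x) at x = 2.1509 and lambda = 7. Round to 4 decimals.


Step 1: Evaluate f(x).
f(2.1509) = 8*2.1509^2 + 4*2.1509 + 0 = 45.6146
Step 2: Evaluate g(x).
g(2.1509) = 4*2.1509 - 12 = -3.3964
Step 3: Compute Lagrangian.
L = 45.6146 + 7*-3.3964 = 21.8398


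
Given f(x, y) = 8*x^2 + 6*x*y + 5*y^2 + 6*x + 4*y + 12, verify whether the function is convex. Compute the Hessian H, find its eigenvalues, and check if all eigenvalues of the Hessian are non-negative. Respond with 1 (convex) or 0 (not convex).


The Hessian of f(x,y) = 8*x^2 + 6*x*y + 5*y^2 + 6*x + 4*y + 12 is:
H = [[16, 6], [6, 10]]
Trace = 16 + 10 = 26
Determinant = 16*10 - (6)^2 = 124
Discriminant = (26)^2 - 4*124 = 180.0
Eigenvalues: lambda_1 = 6.2918, lambda_2 = 19.7082
The function is convex.

1


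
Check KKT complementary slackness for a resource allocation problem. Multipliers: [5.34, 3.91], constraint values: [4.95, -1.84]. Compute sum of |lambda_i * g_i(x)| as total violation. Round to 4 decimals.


KKT complementary slackness check:
lambda_1 * g_1 = 5.34 * 4.95 = 26.433
lambda_2 * g_2 = 3.91 * -1.84 = -7.1944
Total violation = 26.433 + 7.1944 = 33.6274


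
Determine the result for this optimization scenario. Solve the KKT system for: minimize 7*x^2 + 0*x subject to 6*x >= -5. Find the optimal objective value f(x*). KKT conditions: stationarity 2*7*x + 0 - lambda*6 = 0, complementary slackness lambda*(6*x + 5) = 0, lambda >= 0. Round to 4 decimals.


Step 1: Try lambda = 0 (constraint inactive).
Stationarity: 2*7*x + 0 = 0
x* = 0/(2*7) = 0.0
Check constraint: 6*0.0 = 0.0 >= -5 -- satisfied.
Step 2: Compute optimal value.
f(x*) = 7*0.0^2 + 0*0.0 = 0.0


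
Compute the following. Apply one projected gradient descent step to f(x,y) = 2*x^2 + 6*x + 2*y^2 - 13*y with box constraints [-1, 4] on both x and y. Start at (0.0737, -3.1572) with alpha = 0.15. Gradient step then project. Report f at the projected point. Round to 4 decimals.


Step 1: Compute gradient at (0.0737, -3.1572).
grad_x = 2*2*0.0737 + 6 = 6.2948
grad_y = 2*2*-3.1572 - 13 = -25.6288
Step 2: Gradient step.
x_raw = 0.0737 - 0.15*6.2948 = -0.8705
y_raw = -3.1572 - 0.15*-25.6288 = 0.6871
Step 3: Project onto [-1, 4].
x_proj = clip(-0.8705) = -0.8705
y_proj = clip(0.6871) = 0.6871
Step 4: Evaluate f.
f(-0.8705, 0.6871) = -11.6958


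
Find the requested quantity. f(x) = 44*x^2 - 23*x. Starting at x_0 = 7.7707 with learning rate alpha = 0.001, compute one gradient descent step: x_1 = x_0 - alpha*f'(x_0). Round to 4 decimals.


We compute the gradient at x_0 and apply the update.
f'(x) = 88*x - 23
f'(7.7707) = 88*7.7707 - 23 = 660.8216
x_1 = 7.7707 - 0.001*660.8216 = 7.1099


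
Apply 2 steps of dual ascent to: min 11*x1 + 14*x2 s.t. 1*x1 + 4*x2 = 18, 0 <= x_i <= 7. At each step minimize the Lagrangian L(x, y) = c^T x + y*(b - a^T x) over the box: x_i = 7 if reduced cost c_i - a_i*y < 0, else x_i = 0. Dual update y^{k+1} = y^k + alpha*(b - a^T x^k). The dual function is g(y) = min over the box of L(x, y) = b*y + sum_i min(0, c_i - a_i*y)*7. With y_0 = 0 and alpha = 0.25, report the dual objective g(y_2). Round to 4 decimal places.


Dual ascent for LP: min 11*x1 + 14*x2, 1*x1 + 4*x2 = 18, 0 <= x_i <= 7
Step 1: y^k = 0.0, reduced costs: (11.0, 14.0)
  x^k = (0.0, 0.0), subgradient = b - a^T x = 18.0
  y^{k+1} = 0.0 + 0.25*18.0 = 4.5
Step 2: y^k = 4.5, reduced costs: (6.5, -4.0)
  x^k = (0.0, 7.0), subgradient = b - a^T x = -10.0
  y^{k+1} = 4.5 + 0.25*-10.0 = 2.0
Dual objective at y_2 = 2.0: reduced costs (9.0, 6.0), box minimizer x = (0.0, 0.0)
g(y_2) = b*y + (c1 - a1*y)*x1 + (c2 - a2*y)*x2 = 18*2.0 + 9.0*0.0 + 6.0*0.0 = 36.0 + 0.0 + 0.0 = 36.0


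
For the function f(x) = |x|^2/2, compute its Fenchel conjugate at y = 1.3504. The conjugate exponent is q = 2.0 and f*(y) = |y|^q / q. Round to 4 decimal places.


The conjugate exponent q satisfies 1/p + 1/q = 1.
p = 2, so q = 2/(2 - 1) = 2.0
|y|^q = 1.3504^2.0 = 1.8236
f*(1.3504) = 1.8236 / 2.0 = 0.9118


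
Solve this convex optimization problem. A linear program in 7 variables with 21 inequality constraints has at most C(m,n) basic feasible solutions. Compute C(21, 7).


Each vertex corresponds to some choice of n active constraints out of m, so the number of vertices is at most C(m, n) = m! / (n!(m-n)!).
m = 21, n = 7
Numerator: 21 * 20 * 19 * 18 * 17 * 16 * 15
Denominator: 7! = 5040
C(21, 7) = 116280


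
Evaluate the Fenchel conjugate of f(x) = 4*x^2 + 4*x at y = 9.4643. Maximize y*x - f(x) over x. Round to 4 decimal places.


f*(y) = sup_x {y*x - a*x^2 - b*x} = sup_x {(y-b)*x - a*x^2}
FOC: (y - b) - 2a*x = 0 => x* = (y - b)/(2a)
x* = (9.4643 - 4)/(2*4) = 0.683
f*(9.4643) = (y-b)^2/(4a) = (9.4643 - 4)^2/(4*4)
= 29.8586/16 = 1.8662


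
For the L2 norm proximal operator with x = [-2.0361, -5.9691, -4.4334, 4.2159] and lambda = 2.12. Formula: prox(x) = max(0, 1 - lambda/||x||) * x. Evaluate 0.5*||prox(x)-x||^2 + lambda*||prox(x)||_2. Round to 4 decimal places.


Step 1: Compute ||x||.
||x|| = 8.7866
Step 2: Compute scaling factor.
scale = max(0, 1 - 2.12/8.7866) = 0.7587
Step 3: prox(x) = [-1.5448, -4.5289, -3.3637, 3.1987]
||prox(x)|| = 6.6666
Step 4: Proximal objective.
0.5*||prox-x||^2 = 2.2472
lambda*||prox|| = 14.1332
Total = 16.3804


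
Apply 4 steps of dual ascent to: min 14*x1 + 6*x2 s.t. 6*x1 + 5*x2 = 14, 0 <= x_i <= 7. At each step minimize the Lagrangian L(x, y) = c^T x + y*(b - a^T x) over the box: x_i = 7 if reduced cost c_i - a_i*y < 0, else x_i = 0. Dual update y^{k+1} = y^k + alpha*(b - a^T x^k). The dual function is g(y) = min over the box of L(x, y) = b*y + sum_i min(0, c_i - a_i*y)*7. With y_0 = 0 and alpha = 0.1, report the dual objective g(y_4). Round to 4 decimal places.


Dual ascent for LP: min 14*x1 + 6*x2, 6*x1 + 5*x2 = 14, 0 <= x_i <= 7
Step 1: y^k = 0.0, reduced costs: (14.0, 6.0)
  x^k = (0.0, 0.0), subgradient = b - a^T x = 14.0
  y^{k+1} = 0.0 + 0.1*14.0 = 1.4
Step 2: y^k = 1.4, reduced costs: (5.6, -1.0)
  x^k = (0.0, 7.0), subgradient = b - a^T x = -21.0
  y^{k+1} = 1.4 + 0.1*-21.0 = -0.7
Step 3: y^k = -0.7, reduced costs: (18.2, 9.5)
  x^k = (0.0, 0.0), subgradient = b - a^T x = 14.0
  y^{k+1} = -0.7 + 0.1*14.0 = 0.7
Step 4: y^k = 0.7, reduced costs: (9.8, 2.5)
  x^k = (0.0, 0.0), subgradient = b - a^T x = 14.0
  y^{k+1} = 0.7 + 0.1*14.0 = 2.1
Dual objective at y_4 = 2.1: reduced costs (1.4, -4.5), box minimizer x = (0.0, 7.0)
g(y_4) = b*y + (c1 - a1*y)*x1 + (c2 - a2*y)*x2 = 14*2.1 + 1.4*0.0 + (-4.5)*7.0 = 29.4 + 0.0 - 31.5 = -2.1


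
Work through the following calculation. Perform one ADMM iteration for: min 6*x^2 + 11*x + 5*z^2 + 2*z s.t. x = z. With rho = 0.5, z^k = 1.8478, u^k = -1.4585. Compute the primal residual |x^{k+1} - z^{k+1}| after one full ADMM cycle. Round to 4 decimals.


ADMM iteration with rho = 0.5, z^k = 1.8478, u^k = -1.4585
Step 1: x-update.
Minimize 6*x^2 + 11*x + (0.5/2)*(x - 1.8478 - 1.4585)^2
FOC: (2*6 + 0.5)*x = -11 + 0.5*(1.8478 + 1.4585)
x^{k+1} = -0.7477
Step 2: z-update.
Minimize 5*z^2 + 2*z + (0.5/2)*(-0.7477 - z - 1.4585)^2
FOC: (2*5 + 0.5)*z = -2 + 0.5*(-0.7477 - 1.4585)
z^{k+1} = -0.2955
Step 3: u-update.
u^{k+1} = -1.4585 - 0.7477 + 0.2955 = -1.9107
Step 4: Primal residual = |-0.7477 + 0.2955| = 0.4522


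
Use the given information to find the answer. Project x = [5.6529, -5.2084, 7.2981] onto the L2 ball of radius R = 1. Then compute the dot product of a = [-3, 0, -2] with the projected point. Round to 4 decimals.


Step 1: Compute ||x|| (intermediates to 6 decimals).
||x|| = sqrt(5.6529^2 + (-5.2084)^2 + 7.2981^2) = 10.599291
Step 2: Project.
Since ||x|| > R, scale = R/||x|| = 1/10.599291 = 0.094346, proj(x) = scale * x
proj(x) = [0.533329, -0.491392, 0.688547]
Step 3: Dot product.
a^T * proj(x) = -3*0.533329 + 0*(-0.491392) - 2*0.688547 = -2.9771


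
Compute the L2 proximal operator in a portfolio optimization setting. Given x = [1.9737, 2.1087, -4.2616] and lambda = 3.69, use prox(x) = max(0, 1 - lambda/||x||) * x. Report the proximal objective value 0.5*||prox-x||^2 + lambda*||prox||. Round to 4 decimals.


Step 1: Compute ||x||.
||x|| = 5.1481
Step 2: Compute scaling factor.
scale = max(0, 1 - 3.69/5.1481) = 0.2832
Step 3: prox(x) = [0.559, 0.5973, -1.207]
||prox(x)|| = 1.4581
Step 4: Proximal objective.
0.5*||prox-x||^2 = 6.8081
lambda*||prox|| = 5.3804
Total = 12.1886


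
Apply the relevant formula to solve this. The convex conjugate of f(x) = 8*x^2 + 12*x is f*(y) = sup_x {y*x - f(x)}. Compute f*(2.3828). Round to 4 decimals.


f*(y) = sup_x {y*x - a*x^2 - b*x} = sup_x {(y-b)*x - a*x^2}
FOC: (y - b) - 2a*x = 0 => x* = (y - b)/(2a)
x* = (2.3828 - 12)/(2*8) = -0.6011
f*(2.3828) = (y-b)^2/(4a) = (2.3828 - 12)^2/(4*8)
= 92.4905/32 = 2.8903


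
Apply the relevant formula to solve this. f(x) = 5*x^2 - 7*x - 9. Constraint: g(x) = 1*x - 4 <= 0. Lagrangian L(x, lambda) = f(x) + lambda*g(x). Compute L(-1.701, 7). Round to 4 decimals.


Step 1: Evaluate f(x).
f(-1.701) = 5*(-1.701)^2 - 7*(-1.701) - 9 = 17.374
Step 2: Evaluate g(x).
g(-1.701) = 1*-1.701 - 4 = -5.701
Step 3: Compute Lagrangian.
L = 17.374 + 7*-5.701 = -22.533


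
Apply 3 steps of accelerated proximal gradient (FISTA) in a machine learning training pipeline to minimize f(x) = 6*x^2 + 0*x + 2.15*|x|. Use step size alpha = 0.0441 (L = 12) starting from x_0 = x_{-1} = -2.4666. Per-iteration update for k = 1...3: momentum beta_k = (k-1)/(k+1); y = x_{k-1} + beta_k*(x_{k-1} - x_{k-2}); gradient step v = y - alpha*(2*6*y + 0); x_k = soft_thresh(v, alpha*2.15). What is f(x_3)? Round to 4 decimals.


FISTA on f(x) = 6*x^2 + 0*x + 2.15*|x|
L = 12, alpha = 0.0441
Iteration 1: beta = 0.0, y = -2.4666 + 0.0*(-2.4666 + 2.4666) = -2.4666
  grad(y) = -29.5992, v = y - alpha*grad = -1.1613
  prox(v) = soft_thresh(-1.1613, 0.0948) = -1.0665
Iteration 2: beta = 0.3333, y = -1.0665 + 0.3333*(-1.0665 + 2.4666) = -0.5997
  grad(y) = -7.197, v = y - alpha*grad = -0.2824
  prox(v) = soft_thresh(-0.2824, 0.0948) = -0.1875
Iteration 3: beta = 0.5, y = -0.1875 + 0.5*(-0.1875 + 1.0665) = 0.2519
  grad(y) = 3.0229, v = y - alpha*grad = 0.1186
  prox(v) = soft_thresh(0.1186, 0.0948) = 0.0238
f(x_3) = 6*0.0238^2 + 0*0.0238 + 2.15*|0.0238| = 0.0545


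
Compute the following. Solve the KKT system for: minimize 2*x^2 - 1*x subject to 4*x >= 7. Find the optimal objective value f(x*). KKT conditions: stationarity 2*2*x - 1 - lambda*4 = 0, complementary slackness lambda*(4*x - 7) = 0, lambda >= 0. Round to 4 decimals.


Step 1: Try lambda = 0 (constraint inactive).
x_unc = 1/(2*2) = 0.25
Check: 4*0.25 = 1.0 < 7 -- violated!
Step 2: Constraint must be active: 4*x = 7
x* = 7/4 = 1.75
lambda = (2*2*1.75 - 1)/4 = 1.5
Step 3: Compute optimal value.
f(x*) = 2*1.75^2 - 1*1.75 = 4.375


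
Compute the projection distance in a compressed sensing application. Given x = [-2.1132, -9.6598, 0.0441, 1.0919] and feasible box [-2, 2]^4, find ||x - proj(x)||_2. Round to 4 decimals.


Project each component onto [-2, 2].
clip(-2.1132) = -2.0, clip(-9.6598) = -2.0, clip(0.0441) = 0.0441, clip(1.0919) = 1.0919
Projection = [-2.0, -2.0, 0.0441, 1.0919]
Squared diffs: [0.0128, 58.6725, 0.0, 0.0]
Distance = sqrt(58.6853) = 7.6606


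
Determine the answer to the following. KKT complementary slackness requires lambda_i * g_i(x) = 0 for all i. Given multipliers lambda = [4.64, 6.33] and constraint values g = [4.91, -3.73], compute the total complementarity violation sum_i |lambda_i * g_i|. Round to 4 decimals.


KKT complementary slackness check:
lambda_1 * g_1 = 4.64 * 4.91 = 22.7824
lambda_2 * g_2 = 6.33 * -3.73 = -23.6109
Total violation = 22.7824 + 23.6109 = 46.3933


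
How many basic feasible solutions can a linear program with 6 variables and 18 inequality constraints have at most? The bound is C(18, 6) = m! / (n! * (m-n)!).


Each vertex corresponds to some choice of n active constraints out of m, so the number of vertices is at most C(m, n) = m! / (n!(m-n)!).
m = 18, n = 6
Numerator: 18 * 17 * 16 * 15 * 14 * 13
Denominator: 6! = 720
C(18, 6) = 18564


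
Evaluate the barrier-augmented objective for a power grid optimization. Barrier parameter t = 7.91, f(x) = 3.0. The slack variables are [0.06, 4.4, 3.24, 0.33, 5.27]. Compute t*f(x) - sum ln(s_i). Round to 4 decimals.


Step 1: Compute log-barrier.
ln values: [-2.8134, 1.4816, 1.1756, -1.1087, 1.662]
phi = -(-2.8134 + 1.4816 + 1.1756 - 1.1087 + 1.662) = -0.3971
Step 2: Compute augmented objective.
t*f(x) = 7.91*3.0 = 23.73
Total = 23.73 - 0.3971 = 23.3329


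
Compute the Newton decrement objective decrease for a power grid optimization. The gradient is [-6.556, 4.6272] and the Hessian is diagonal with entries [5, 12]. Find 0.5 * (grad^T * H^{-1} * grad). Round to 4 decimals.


Step 1: H is diagonal, so H^(-1) * g = [-1.3112, 0.3856].
Step 2: g^T H^(-1) g = sum_i g_i^2 / H_ii
  = (-6.556)^2/5 + (4.6272)^2/12
  = 8.5962 + 1.7842 = 10.3805
Step 3: Objective decrease = 0.5 * g^T H^(-1) g = 5.1902


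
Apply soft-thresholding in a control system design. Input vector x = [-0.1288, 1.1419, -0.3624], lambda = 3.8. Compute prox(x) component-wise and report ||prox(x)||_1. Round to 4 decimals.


Soft-thresholding with lambda = 3.8:
prox(-0.1288) = sign(-0.1288)*max(|-0.1288| - 3.8, 0) = 0.0
prox(1.1419) = sign(1.1419)*max(|1.1419| - 3.8, 0) = 0.0
prox(-0.3624) = sign(-0.3624)*max(|-0.3624| - 3.8, 0) = 0.0
prox(x) = [0.0, 0.0, 0.0]
||prox(x)||_1 = 0.0 + 0.0 + 0.0 = 0.0


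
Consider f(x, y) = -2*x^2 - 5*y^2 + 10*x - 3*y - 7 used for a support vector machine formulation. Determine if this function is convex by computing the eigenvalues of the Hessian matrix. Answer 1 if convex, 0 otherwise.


The Hessian of f(x,y) = -2*x^2 - 5*y^2 + 10*x - 3*y - 7 is:
H = [[-4, 0], [0, -10]]
Trace = -4 - 10 = -14
Determinant = -4*-10 - (0)^2 = 40
Discriminant = (-14)^2 - 4*40 = 36.0
Eigenvalues: lambda_1 = -10.0, lambda_2 = -4.0
The function is not convex.

0


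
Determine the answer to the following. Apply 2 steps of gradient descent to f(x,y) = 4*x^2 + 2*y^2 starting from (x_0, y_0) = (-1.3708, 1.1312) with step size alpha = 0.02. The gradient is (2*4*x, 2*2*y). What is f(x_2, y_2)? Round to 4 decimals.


Gradient descent on f(x,y) = 4*x^2 + 2*y^2.
Starting point: (-1.3708, 1.1312), alpha = 0.02
Step 1: grad_x = 2*4*-1.3708 = -10.9664, grad_y = 2*2*1.1312 = 4.5248
  x_1 = -1.3708 - 0.02*-10.9664 = -1.1515
  y_1 = 1.1312 - 0.02*4.5248 = 1.0407
Step 2: grad_x = 2*4*-1.1515 = -9.2118, grad_y = 2*2*1.0407 = 4.1628
  x_2 = -1.1515 - 0.02*-9.2118 = -0.9672
  y_2 = 1.0407 - 0.02*4.1628 = 0.9574
f(-0.9672, 0.9574) = 4*(-0.9672)^2 + 2*0.9574^2 = 5.5756


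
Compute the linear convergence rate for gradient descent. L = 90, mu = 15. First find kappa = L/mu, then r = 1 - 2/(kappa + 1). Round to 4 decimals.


Step 1: Compute the condition number.
kappa = L/mu = 90/15 = 6.0
Step 2: Compute the convergence rate.
r = 1 - 2/(kappa + 1) = 1 - 2*mu/(L + mu) = (L - mu)/(L + mu) = 75/105 = 0.7143


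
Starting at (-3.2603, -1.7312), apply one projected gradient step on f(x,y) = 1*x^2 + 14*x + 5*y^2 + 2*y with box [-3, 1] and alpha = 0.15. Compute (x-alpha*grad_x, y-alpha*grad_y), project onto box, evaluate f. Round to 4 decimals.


Step 1: Compute gradient at (-3.2603, -1.7312).
grad_x = 2*1*-3.2603 + 14 = 7.4794
grad_y = 2*5*-1.7312 + 2 = -15.312
Step 2: Gradient step.
x_raw = -3.2603 - 0.15*7.4794 = -4.3822
y_raw = -1.7312 - 0.15*-15.312 = 0.5656
Step 3: Project onto [-3, 1].
x_proj = clip(-4.3822) = -3.0
y_proj = clip(0.5656) = 0.5656
Step 4: Evaluate f.
f(-3.0, 0.5656) = -30.2693


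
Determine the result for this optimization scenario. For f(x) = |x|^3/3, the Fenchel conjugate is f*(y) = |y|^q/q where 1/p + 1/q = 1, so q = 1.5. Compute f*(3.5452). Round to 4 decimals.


The conjugate exponent q satisfies 1/p + 1/q = 1.
p = 3, so q = 3/(3 - 1) = 1.5
|y|^q = 3.5452^1.5 = 6.6752
f*(3.5452) = 6.6752 / 1.5 = 4.4501


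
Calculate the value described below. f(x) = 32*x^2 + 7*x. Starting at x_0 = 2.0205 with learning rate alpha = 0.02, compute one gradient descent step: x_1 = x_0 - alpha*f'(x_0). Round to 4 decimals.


We compute the gradient at x_0 and apply the update.
f'(x) = 64*x + 7
f'(2.0205) = 64*2.0205 + 7 = 136.312
x_1 = 2.0205 - 0.02*136.312 = -0.7057


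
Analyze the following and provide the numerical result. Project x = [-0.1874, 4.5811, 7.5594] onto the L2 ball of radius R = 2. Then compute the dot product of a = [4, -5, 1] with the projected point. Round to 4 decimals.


Step 1: Compute ||x|| (intermediates to 6 decimals).
||x|| = sqrt((-0.1874)^2 + 4.5811^2 + 7.5594^2) = 8.841161
Step 2: Project.
Since ||x|| > R, scale = R/||x|| = 2/8.841161 = 0.226215, proj(x) = scale * x
proj(x) = [-0.042393, 1.036314, 1.71005]
Step 3: Dot product.
a^T * proj(x) = 4*(-0.042393) - 5*1.036314 + 1*1.71005 = -3.6411


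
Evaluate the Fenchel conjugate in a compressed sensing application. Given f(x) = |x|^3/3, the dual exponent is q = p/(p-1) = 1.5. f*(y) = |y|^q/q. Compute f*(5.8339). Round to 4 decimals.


The conjugate exponent q satisfies 1/p + 1/q = 1.
p = 3, so q = 3/(3 - 1) = 1.5
|y|^q = 5.8339^1.5 = 14.0909
f*(5.8339) = 14.0909 / 1.5 = 9.3939


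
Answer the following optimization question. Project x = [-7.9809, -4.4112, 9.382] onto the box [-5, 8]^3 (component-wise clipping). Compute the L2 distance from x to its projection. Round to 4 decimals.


Project each component onto [-5, 8].
clip(-7.9809) = -5.0, clip(-4.4112) = -4.4112, clip(9.382) = 8.0
Projection = [-5.0, -4.4112, 8.0]
Squared diffs: [8.8858, 0.0, 1.9099]
Distance = sqrt(10.7957) = 3.2857


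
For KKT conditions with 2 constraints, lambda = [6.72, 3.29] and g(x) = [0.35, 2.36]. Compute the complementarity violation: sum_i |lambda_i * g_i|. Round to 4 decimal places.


KKT complementary slackness check:
lambda_1 * g_1 = 6.72 * 0.35 = 2.352
lambda_2 * g_2 = 3.29 * 2.36 = 7.7644
Total violation = 2.352 + 7.7644 = 10.1164


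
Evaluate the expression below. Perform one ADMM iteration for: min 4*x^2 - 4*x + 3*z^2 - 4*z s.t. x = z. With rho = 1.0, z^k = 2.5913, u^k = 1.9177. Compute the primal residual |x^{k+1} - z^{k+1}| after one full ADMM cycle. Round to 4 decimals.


ADMM iteration with rho = 1.0, z^k = 2.5913, u^k = 1.9177
Step 1: x-update.
Minimize 4*x^2 - 4*x + (1.0/2)*(x - 2.5913 + 1.9177)^2
FOC: (2*4 + 1.0)*x = 4 + 1.0*(2.5913 - 1.9177)
x^{k+1} = 0.5193
Step 2: z-update.
Minimize 3*z^2 - 4*z + (1.0/2)*(0.5193 - z + 1.9177)^2
FOC: (2*3 + 1.0)*z = 4 + 1.0*(0.5193 + 1.9177)
z^{k+1} = 0.9196
Step 3: u-update.
u^{k+1} = 1.9177 + 0.5193 - 0.9196 = 1.5174
Step 4: Primal residual = |0.5193 - 0.9196| = 0.4003


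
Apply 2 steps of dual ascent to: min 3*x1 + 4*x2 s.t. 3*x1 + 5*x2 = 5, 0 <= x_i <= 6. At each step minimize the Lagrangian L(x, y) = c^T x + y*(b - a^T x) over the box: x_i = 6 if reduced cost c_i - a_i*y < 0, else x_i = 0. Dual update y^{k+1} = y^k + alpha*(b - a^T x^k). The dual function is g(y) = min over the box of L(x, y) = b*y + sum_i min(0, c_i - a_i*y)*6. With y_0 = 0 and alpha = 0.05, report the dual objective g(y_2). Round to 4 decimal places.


Dual ascent for LP: min 3*x1 + 4*x2, 3*x1 + 5*x2 = 5, 0 <= x_i <= 6
Step 1: y^k = 0.0, reduced costs: (3.0, 4.0)
  x^k = (0.0, 0.0), subgradient = b - a^T x = 5.0
  y^{k+1} = 0.0 + 0.05*5.0 = 0.25
Step 2: y^k = 0.25, reduced costs: (2.25, 2.75)
  x^k = (0.0, 0.0), subgradient = b - a^T x = 5.0
  y^{k+1} = 0.25 + 0.05*5.0 = 0.5
Dual objective at y_2 = 0.5: reduced costs (1.5, 1.5), box minimizer x = (0.0, 0.0)
g(y_2) = b*y + (c1 - a1*y)*x1 + (c2 - a2*y)*x2 = 5*0.5 + 1.5*0.0 + 1.5*0.0 = 2.5 + 0.0 + 0.0 = 2.5


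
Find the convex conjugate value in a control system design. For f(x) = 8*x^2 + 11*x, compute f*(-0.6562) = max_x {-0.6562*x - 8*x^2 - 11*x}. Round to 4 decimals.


f*(y) = sup_x {y*x - a*x^2 - b*x} = sup_x {(y-b)*x - a*x^2}
FOC: (y - b) - 2a*x = 0 => x* = (y - b)/(2a)
x* = (-0.6562 - 11)/(2*8) = -0.7285
f*(-0.6562) = (y-b)^2/(4a) = (-0.6562 - 11)^2/(4*8)
= 135.867/32 = 4.2458


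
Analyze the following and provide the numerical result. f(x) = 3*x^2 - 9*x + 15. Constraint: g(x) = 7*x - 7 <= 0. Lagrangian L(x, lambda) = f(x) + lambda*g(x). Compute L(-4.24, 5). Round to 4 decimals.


Step 1: Evaluate f(x).
f(-4.24) = 3*(-4.24)^2 - 9*(-4.24) + 15 = 107.0928
Step 2: Evaluate g(x).
g(-4.24) = 7*-4.24 - 7 = -36.68
Step 3: Compute Lagrangian.
L = 107.0928 + 5*-36.68 = -76.3072


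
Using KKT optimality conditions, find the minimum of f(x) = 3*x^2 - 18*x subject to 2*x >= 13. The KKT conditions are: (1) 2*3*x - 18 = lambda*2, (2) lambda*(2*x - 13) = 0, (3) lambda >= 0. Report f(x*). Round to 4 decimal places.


Step 1: Try lambda = 0 (constraint inactive).
x_unc = 18/(2*3) = 3.0
Check: 2*3.0 = 6.0 < 13 -- violated!
Step 2: Constraint must be active: 2*x = 13
x* = 13/2 = 6.5
lambda = (2*3*6.5 - 18)/2 = 10.5
Step 3: Compute optimal value.
f(x*) = 3*6.5^2 - 18*6.5 = 9.75


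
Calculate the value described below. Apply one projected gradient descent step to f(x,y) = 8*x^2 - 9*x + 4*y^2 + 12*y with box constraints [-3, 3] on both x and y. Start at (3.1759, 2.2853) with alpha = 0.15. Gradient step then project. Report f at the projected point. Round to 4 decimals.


Step 1: Compute gradient at (3.1759, 2.2853).
grad_x = 2*8*3.1759 - 9 = 41.8144
grad_y = 2*4*2.2853 + 12 = 30.2824
Step 2: Gradient step.
x_raw = 3.1759 - 0.15*41.8144 = -3.0963
y_raw = 2.2853 - 0.15*30.2824 = -2.2571
Step 3: Project onto [-3, 3].
x_proj = clip(-3.0963) = -3.0
y_proj = clip(-2.2571) = -2.2571
Step 4: Evaluate f.
f(-3.0, -2.2571) = 92.2926


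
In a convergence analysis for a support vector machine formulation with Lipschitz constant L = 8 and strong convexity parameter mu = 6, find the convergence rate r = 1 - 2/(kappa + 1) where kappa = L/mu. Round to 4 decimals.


Step 1: Compute the condition number.
kappa = L/mu = 8/6 = 1.3333
Step 2: Compute the convergence rate.
r = 1 - 2/(kappa + 1) = 1 - 2*mu/(L + mu) = (L - mu)/(L + mu) = 2/14 = 0.1429


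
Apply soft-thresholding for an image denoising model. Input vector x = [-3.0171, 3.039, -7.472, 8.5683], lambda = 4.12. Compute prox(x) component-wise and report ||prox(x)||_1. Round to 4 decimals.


Soft-thresholding with lambda = 4.12:
prox(-3.0171) = sign(-3.0171)*max(|-3.0171| - 4.12, 0) = 0.0
prox(3.039) = sign(3.039)*max(|3.039| - 4.12, 0) = 0.0
prox(-7.472) = sign(-7.472)*max(|-7.472| - 4.12, 0) = -3.352
prox(8.5683) = sign(8.5683)*max(|8.5683| - 4.12, 0) = 4.4483
prox(x) = [0.0, 0.0, -3.352, 4.4483]
||prox(x)||_1 = 0.0 + 0.0 + 3.352 + 4.4483 = 7.8003


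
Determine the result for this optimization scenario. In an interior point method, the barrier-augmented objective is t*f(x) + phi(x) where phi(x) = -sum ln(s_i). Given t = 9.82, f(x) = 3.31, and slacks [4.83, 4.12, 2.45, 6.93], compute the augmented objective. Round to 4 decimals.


Step 1: Compute log-barrier.
ln values: [1.5748, 1.4159, 0.8961, 1.9359]
phi = -(1.5748 + 1.4159 + 0.8961 + 1.9359) = -5.8226
Step 2: Compute augmented objective.
t*f(x) = 9.82*3.31 = 32.5042
Total = 32.5042 - 5.8226 = 26.6816


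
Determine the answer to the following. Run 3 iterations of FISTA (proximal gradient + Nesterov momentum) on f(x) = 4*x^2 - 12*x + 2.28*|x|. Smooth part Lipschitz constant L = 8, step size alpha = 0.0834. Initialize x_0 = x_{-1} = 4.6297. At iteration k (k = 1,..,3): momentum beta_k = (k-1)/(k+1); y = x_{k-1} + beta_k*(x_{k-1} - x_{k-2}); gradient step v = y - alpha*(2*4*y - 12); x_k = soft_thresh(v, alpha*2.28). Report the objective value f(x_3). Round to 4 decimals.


FISTA on f(x) = 4*x^2 - 12*x + 2.28*|x|
L = 8, alpha = 0.0834
Iteration 1: beta = 0.0, y = 4.6297 + 0.0*(4.6297 - 4.6297) = 4.6297
  grad(y) = 25.0376, v = y - alpha*grad = 2.5416
  prox(v) = soft_thresh(2.5416, 0.1902) = 2.3514
Iteration 2: beta = 0.3333, y = 2.3514 + 0.3333*(2.3514 - 4.6297) = 1.592
  grad(y) = 0.7359, v = y - alpha*grad = 1.5306
  prox(v) = soft_thresh(1.5306, 0.1902) = 1.3405
Iteration 3: beta = 0.5, y = 1.3405 + 0.5*(1.3405 - 2.3514) = 0.835
  grad(y) = -5.3201, v = y - alpha*grad = 1.2787
  prox(v) = soft_thresh(1.2787, 0.1902) = 1.0885
f(x_3) = 4*1.0885^2 - 12*1.0885 + 2.28*|1.0885| = -5.8409


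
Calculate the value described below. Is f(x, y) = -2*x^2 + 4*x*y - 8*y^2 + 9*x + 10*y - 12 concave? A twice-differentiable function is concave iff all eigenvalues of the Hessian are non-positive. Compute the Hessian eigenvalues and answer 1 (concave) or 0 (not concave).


The Hessian of f(x,y) = -2*x^2 + 4*x*y - 8*y^2 + 9*x + 10*y - 12 is:
H = [[-4, 4], [4, -16]]
Trace = -4 - 16 = -20
Determinant = -4*-16 - (4)^2 = 48
Discriminant = (-20)^2 - 4*48 = 208.0
Eigenvalues: lambda_1 = -17.2111, lambda_2 = -2.7889
The function is concave.

1


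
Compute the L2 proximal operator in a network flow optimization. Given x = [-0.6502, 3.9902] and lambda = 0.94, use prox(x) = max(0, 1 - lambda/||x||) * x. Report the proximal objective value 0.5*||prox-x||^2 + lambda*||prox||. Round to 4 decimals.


Step 1: Compute ||x||.
||x|| = 4.0428
Step 2: Compute scaling factor.
scale = max(0, 1 - 0.94/4.0428) = 0.7675
Step 3: prox(x) = [-0.499, 3.0624]
||prox(x)|| = 3.1028
Step 4: Proximal objective.
0.5*||prox-x||^2 = 0.4418
lambda*||prox|| = 2.9166
Total = 3.3585


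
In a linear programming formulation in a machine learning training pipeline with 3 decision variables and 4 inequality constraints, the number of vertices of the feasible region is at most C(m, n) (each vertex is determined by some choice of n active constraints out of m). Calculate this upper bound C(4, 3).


Each vertex corresponds to some choice of n active constraints out of m, so the number of vertices is at most C(m, n) = m! / (n!(m-n)!).
m = 4, n = 3
Numerator: 4 * 3 * 2
Denominator: 3! = 6
C(4, 3) = 4


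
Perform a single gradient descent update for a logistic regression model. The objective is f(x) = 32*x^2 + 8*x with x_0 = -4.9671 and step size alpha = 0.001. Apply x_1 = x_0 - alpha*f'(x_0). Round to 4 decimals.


We compute the gradient at x_0 and apply the update.
f'(x) = 64*x + 8
f'(-4.9671) = 64*-4.9671 + 8 = -309.8944
x_1 = -4.9671 - 0.001*-309.8944 = -4.6572


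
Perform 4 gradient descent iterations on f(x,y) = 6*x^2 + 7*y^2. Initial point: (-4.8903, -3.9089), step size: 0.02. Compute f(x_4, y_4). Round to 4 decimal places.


Gradient descent on f(x,y) = 6*x^2 + 7*y^2.
Starting point: (-4.8903, -3.9089), alpha = 0.02
Step 1: grad_x = 2*6*-4.8903 = -58.6836, grad_y = 2*7*-3.9089 = -54.7246
  x_1 = -4.8903 - 0.02*-58.6836 = -3.7166
  y_1 = -3.9089 - 0.02*-54.7246 = -2.8144
Step 2: grad_x = 2*6*-3.7166 = -44.5995, grad_y = 2*7*-2.8144 = -39.4017
  x_2 = -3.7166 - 0.02*-44.5995 = -2.8246
  y_2 = -2.8144 - 0.02*-39.4017 = -2.0264
Step 3: grad_x = 2*6*-2.8246 = -33.8956, grad_y = 2*7*-2.0264 = -28.3692
  x_3 = -2.8246 - 0.02*-33.8956 = -2.1467
  y_3 = -2.0264 - 0.02*-28.3692 = -1.459
Step 4: grad_x = 2*6*-2.1467 = -25.7607, grad_y = 2*7*-1.459 = -20.4258
  x_4 = -2.1467 - 0.02*-25.7607 = -1.6315
  y_4 = -1.459 - 0.02*-20.4258 = -1.0505
f(-1.6315, -1.0505) = 6*(-1.6315)^2 + 7*(-1.0505)^2 = 23.6954


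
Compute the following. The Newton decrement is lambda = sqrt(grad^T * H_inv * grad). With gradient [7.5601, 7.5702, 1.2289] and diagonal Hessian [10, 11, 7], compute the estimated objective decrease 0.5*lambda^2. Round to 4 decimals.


Step 1: H is diagonal, so H^(-1) * g = [0.756, 0.6882, 0.1756].
Step 2: g^T H^(-1) g = sum_i g_i^2 / H_ii
  = (7.5601)^2/10 + (7.5702)^2/11 + (1.2289)^2/7
  = 5.7155 + 5.2098 + 0.2157 = 11.1411
Step 3: Objective decrease = 0.5 * g^T H^(-1) g = 5.5705


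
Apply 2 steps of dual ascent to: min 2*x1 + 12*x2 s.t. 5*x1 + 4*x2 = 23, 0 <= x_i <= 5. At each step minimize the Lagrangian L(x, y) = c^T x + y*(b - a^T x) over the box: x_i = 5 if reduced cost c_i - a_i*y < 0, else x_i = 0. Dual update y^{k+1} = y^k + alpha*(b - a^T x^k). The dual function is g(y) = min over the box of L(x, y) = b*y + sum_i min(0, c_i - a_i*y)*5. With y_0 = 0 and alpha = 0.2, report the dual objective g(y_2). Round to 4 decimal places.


Dual ascent for LP: min 2*x1 + 12*x2, 5*x1 + 4*x2 = 23, 0 <= x_i <= 5
Step 1: y^k = 0.0, reduced costs: (2.0, 12.0)
  x^k = (0.0, 0.0), subgradient = b - a^T x = 23.0
  y^{k+1} = 0.0 + 0.2*23.0 = 4.6
Step 2: y^k = 4.6, reduced costs: (-21.0, -6.4)
  x^k = (5.0, 5.0), subgradient = b - a^T x = -22.0
  y^{k+1} = 4.6 + 0.2*-22.0 = 0.2
Dual objective at y_2 = 0.2: reduced costs (1.0, 11.2), box minimizer x = (0.0, 0.0)
g(y_2) = b*y + (c1 - a1*y)*x1 + (c2 - a2*y)*x2 = 23*0.2 + 1.0*0.0 + 11.2*0.0 = 4.6 + 0.0 + 0.0 = 4.6


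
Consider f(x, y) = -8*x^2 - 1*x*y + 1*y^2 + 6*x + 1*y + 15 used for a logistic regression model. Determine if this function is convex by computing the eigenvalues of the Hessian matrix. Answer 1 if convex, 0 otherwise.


The Hessian of f(x,y) = -8*x^2 - 1*x*y + 1*y^2 + 6*x + 1*y + 15 is:
H = [[-16, -1], [-1, 2]]
Trace = -16 + 2 = -14
Determinant = -16*2 - (-1)^2 = -33
Discriminant = (-14)^2 - 4*-33 = 328.0
Eigenvalues: lambda_1 = -16.0554, lambda_2 = 2.0554
The function is not convex.

0


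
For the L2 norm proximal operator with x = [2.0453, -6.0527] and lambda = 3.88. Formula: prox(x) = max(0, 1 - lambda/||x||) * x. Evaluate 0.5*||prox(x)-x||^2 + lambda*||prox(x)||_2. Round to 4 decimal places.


Step 1: Compute ||x||.
||x|| = 6.3889
Step 2: Compute scaling factor.
scale = max(0, 1 - 3.88/6.3889) = 0.3927
Step 3: prox(x) = [0.8032, -2.3769]
||prox(x)|| = 2.5089
Step 4: Proximal objective.
0.5*||prox-x||^2 = 7.5272
lambda*||prox|| = 9.7345
Total = 17.2618


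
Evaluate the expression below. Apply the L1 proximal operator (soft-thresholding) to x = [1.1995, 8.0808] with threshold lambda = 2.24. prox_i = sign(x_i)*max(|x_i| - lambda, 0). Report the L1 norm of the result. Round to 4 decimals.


Soft-thresholding with lambda = 2.24:
prox(1.1995) = sign(1.1995)*max(|1.1995| - 2.24, 0) = 0.0
prox(8.0808) = sign(8.0808)*max(|8.0808| - 2.24, 0) = 5.8408
prox(x) = [0.0, 5.8408]
||prox(x)||_1 = 0.0 + 5.8408 = 5.8408


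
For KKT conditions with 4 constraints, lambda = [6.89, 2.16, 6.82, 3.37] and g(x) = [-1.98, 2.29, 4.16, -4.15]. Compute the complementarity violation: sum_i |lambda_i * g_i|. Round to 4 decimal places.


KKT complementary slackness check:
lambda_1 * g_1 = 6.89 * -1.98 = -13.6422
lambda_2 * g_2 = 2.16 * 2.29 = 4.9464
lambda_3 * g_3 = 6.82 * 4.16 = 28.3712
lambda_4 * g_4 = 3.37 * -4.15 = -13.9855
Total violation = 13.6422 + 4.9464 + 28.3712 + 13.9855 = 60.9453


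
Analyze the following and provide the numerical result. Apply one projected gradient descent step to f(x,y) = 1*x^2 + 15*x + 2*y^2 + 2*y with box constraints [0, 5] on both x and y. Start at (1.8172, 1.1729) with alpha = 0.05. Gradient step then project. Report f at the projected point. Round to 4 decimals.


Step 1: Compute gradient at (1.8172, 1.1729).
grad_x = 2*1*1.8172 + 15 = 18.6344
grad_y = 2*2*1.1729 + 2 = 6.6916
Step 2: Gradient step.
x_raw = 1.8172 - 0.05*18.6344 = 0.8855
y_raw = 1.1729 - 0.05*6.6916 = 0.8383
Step 3: Project onto [0, 5].
x_proj = clip(0.8855) = 0.8855
y_proj = clip(0.8383) = 0.8383
Step 4: Evaluate f.
f(0.8855, 0.8383) = 17.1485


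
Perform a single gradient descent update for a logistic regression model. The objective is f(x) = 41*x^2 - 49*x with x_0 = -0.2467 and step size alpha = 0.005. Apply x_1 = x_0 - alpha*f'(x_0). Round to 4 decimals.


We compute the gradient at x_0 and apply the update.
f'(x) = 82*x - 49
f'(-0.2467) = 82*-0.2467 - 49 = -69.2294
x_1 = -0.2467 - 0.005*-69.2294 = 0.0994


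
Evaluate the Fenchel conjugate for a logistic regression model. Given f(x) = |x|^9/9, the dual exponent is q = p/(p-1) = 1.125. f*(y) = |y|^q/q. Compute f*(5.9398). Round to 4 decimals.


The conjugate exponent q satisfies 1/p + 1/q = 1.
p = 9, so q = 9/(9 - 1) = 1.125
|y|^q = 5.9398^1.125 = 7.4215
f*(5.9398) = 7.4215 / 1.125 = 6.5969


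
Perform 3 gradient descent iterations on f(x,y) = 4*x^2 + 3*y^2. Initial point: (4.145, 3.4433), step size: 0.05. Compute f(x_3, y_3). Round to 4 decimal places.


Gradient descent on f(x,y) = 4*x^2 + 3*y^2.
Starting point: (4.145, 3.4433), alpha = 0.05
Step 1: grad_x = 2*4*4.145 = 33.16, grad_y = 2*3*3.4433 = 20.6598
  x_1 = 4.145 - 0.05*33.16 = 2.487
  y_1 = 3.4433 - 0.05*20.6598 = 2.4103
Step 2: grad_x = 2*4*2.487 = 19.896, grad_y = 2*3*2.4103 = 14.4619
  x_2 = 2.487 - 0.05*19.896 = 1.4922
  y_2 = 2.4103 - 0.05*14.4619 = 1.6872
Step 3: grad_x = 2*4*1.4922 = 11.9376, grad_y = 2*3*1.6872 = 10.1233
  x_3 = 1.4922 - 0.05*11.9376 = 0.8953
  y_3 = 1.6872 - 0.05*10.1233 = 1.1811
f(0.8953, 1.1811) = 4*0.8953^2 + 3*1.1811^2 = 7.391


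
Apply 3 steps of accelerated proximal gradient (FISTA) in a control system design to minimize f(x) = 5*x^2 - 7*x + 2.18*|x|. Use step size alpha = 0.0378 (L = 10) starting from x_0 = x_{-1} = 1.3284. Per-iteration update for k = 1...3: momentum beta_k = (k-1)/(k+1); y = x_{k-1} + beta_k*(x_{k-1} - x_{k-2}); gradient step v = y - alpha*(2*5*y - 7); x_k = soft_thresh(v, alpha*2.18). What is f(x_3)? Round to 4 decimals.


FISTA on f(x) = 5*x^2 - 7*x + 2.18*|x|
L = 10, alpha = 0.0378
Iteration 1: beta = 0.0, y = 1.3284 + 0.0*(1.3284 - 1.3284) = 1.3284
  grad(y) = 6.284, v = y - alpha*grad = 1.0909
  prox(v) = soft_thresh(1.0909, 0.0824) = 1.0085
Iteration 2: beta = 0.3333, y = 1.0085 + 0.3333*(1.0085 - 1.3284) = 0.9018
  grad(y) = 2.0181, v = y - alpha*grad = 0.8255
  prox(v) = soft_thresh(0.8255, 0.0824) = 0.7431
Iteration 3: beta = 0.5, y = 0.7431 + 0.5*(0.7431 - 1.0085) = 0.6105
  grad(y) = -0.8954, v = y - alpha*grad = 0.6443
  prox(v) = soft_thresh(0.6443, 0.0824) = 0.5619
f(x_3) = 5*0.5619^2 - 7*0.5619 + 2.18*|0.5619| = -1.1297


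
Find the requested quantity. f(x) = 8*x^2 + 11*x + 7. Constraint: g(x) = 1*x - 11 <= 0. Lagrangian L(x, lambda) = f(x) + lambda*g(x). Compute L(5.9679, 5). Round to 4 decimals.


Step 1: Evaluate f(x).
f(5.9679) = 8*5.9679^2 + 11*5.9679 + 7 = 357.5735
Step 2: Evaluate g(x).
g(5.9679) = 1*5.9679 - 11 = -5.0321
Step 3: Compute Lagrangian.
L = 357.5735 + 5*-5.0321 = 332.413


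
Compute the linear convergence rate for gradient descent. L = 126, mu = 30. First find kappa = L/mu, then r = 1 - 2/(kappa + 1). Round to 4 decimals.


Step 1: Compute the condition number.
kappa = L/mu = 126/30 = 4.2
Step 2: Compute the convergence rate.
r = 1 - 2/(kappa + 1) = 1 - 2*mu/(L + mu) = (L - mu)/(L + mu) = 96/156 = 0.6154


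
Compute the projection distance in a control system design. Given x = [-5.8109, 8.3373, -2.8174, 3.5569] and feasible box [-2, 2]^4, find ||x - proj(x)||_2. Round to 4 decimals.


Project each component onto [-2, 2].
clip(-5.8109) = -2.0, clip(8.3373) = 2.0, clip(-2.8174) = -2.0, clip(3.5569) = 2.0
Projection = [-2.0, 2.0, -2.0, 2.0]
Squared diffs: [14.523, 40.1614, 0.6681, 2.4239]
Distance = sqrt(57.7764) = 7.6011


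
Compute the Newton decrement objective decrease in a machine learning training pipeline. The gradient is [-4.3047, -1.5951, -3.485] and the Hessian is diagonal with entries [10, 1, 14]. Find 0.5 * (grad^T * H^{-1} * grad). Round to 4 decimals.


Step 1: H is diagonal, so H^(-1) * g = [-0.4305, -1.5951, -0.2489].
Step 2: g^T H^(-1) g = sum_i g_i^2 / H_ii
  = (-4.3047)^2/10 + (-1.5951)^2/1 + (-3.485)^2/14
  = 1.853 + 2.5443 + 0.8675 = 5.2649
Step 3: Objective decrease = 0.5 * g^T H^(-1) g = 2.6325


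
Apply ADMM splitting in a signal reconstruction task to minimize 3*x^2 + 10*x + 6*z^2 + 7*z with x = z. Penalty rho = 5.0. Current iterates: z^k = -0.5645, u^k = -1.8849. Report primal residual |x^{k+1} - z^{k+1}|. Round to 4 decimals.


ADMM iteration with rho = 5.0, z^k = -0.5645, u^k = -1.8849
Step 1: x-update.
Minimize 3*x^2 + 10*x + (5.0/2)*(x + 0.5645 - 1.8849)^2
FOC: (2*3 + 5.0)*x = -10 + 5.0*(-0.5645 + 1.8849)
x^{k+1} = -0.3089
Step 2: z-update.
Minimize 6*z^2 + 7*z + (5.0/2)*(-0.3089 - z - 1.8849)^2
FOC: (2*6 + 5.0)*z = -7 + 5.0*(-0.3089 - 1.8849)
z^{k+1} = -1.057
Step 3: u-update.
u^{k+1} = -1.8849 - 0.3089 + 1.057 = -1.1368
Step 4: Primal residual = |-0.3089 + 1.057| = 0.7481


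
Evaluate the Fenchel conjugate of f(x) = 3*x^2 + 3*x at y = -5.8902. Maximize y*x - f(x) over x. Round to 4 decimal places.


f*(y) = sup_x {y*x - a*x^2 - b*x} = sup_x {(y-b)*x - a*x^2}
FOC: (y - b) - 2a*x = 0 => x* = (y - b)/(2a)
x* = (-5.8902 - 3)/(2*3) = -1.4817
f*(-5.8902) = (y-b)^2/(4a) = (-5.8902 - 3)^2/(4*3)
= 79.0357/12 = 6.5863


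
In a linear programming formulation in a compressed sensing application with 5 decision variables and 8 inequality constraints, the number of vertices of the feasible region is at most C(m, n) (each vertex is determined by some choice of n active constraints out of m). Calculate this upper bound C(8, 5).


Each vertex corresponds to some choice of n active constraints out of m, so the number of vertices is at most C(m, n) = m! / (n!(m-n)!).
m = 8, n = 5
Numerator: 8 * 7 * 6 * 5 * 4
Denominator: 5! = 120
C(8, 5) = 56
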